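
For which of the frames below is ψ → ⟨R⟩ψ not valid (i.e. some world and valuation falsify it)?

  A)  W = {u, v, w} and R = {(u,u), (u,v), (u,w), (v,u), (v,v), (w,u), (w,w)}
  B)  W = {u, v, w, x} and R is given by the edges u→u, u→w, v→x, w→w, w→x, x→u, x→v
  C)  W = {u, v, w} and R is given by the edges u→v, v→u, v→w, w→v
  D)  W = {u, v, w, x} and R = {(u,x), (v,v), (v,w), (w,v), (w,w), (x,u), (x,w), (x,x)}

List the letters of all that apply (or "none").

The schema ψ → ⟨R⟩ψ is the dual of axiom T; it is valid on a frame iff R is reflexive.
(A) R is reflexive (each world relates to itself), so the schema is valid here.
(B) R is not reflexive (not v R v), so the schema fails here.
(C) R is not reflexive (not u R u), so the schema fails here.
(D) R is not reflexive (not u R u), so the schema fails here.

B, C, D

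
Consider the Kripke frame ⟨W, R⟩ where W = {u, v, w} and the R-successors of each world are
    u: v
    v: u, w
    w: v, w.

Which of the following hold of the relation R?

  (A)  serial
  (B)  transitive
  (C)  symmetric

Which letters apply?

A, C

(A) serial: every world has an R-successor.
(B) not transitive: u R v and v R u but not u R u.
(C) symmetric: every R-edge is matched by its reverse.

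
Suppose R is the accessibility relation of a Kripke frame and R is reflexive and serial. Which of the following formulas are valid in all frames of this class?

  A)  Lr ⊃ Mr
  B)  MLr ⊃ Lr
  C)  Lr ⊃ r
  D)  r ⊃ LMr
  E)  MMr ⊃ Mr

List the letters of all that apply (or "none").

A, C

(A) Lr ⊃ Mr (axiom D) characterises the serial frames. Every such R is serial — valid.
(B) the dual of axiom 5: valid iff R is euclidean. Such an R need not be euclidean — not valid.
(C) Lr ⊃ r (axiom T) characterises the reflexive frames. Every such R is reflexive — valid.
(D) r ⊃ LMr is axiom B; it is valid on a frame exactly when R is symmetric. Such an R need not be symmetric, so not valid.
(E) MMr ⊃ Mr is the dual of axiom 4; it is valid on a frame exactly when R is transitive. Such an R need not be transitive, so not valid.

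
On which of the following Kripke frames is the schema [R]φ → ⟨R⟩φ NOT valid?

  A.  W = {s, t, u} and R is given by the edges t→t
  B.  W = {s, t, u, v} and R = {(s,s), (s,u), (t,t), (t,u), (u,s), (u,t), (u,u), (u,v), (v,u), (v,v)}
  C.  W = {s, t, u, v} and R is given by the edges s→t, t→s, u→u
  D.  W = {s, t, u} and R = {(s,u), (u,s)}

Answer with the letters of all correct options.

A, C, D

The schema [R]φ → ⟨R⟩φ is axiom D; it is valid on a frame iff R is serial.
(A) R is not serial (s has no R-successor), so the schema fails here.
(B) R is serial (every world has an R-successor), so the schema is valid here.
(C) R is not serial (v has no R-successor), so the schema fails here.
(D) R is not serial (t has no R-successor), so the schema fails here.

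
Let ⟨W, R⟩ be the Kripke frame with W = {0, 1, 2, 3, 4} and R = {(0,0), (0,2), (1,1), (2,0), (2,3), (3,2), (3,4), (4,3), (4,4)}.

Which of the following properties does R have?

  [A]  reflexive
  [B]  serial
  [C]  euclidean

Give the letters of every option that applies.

B

(A) not reflexive: not 2 R 2.
(B) serial: every world has an R-successor.
(C) not euclidean: 2 R 0 and 2 R 3 but not 0 R 3.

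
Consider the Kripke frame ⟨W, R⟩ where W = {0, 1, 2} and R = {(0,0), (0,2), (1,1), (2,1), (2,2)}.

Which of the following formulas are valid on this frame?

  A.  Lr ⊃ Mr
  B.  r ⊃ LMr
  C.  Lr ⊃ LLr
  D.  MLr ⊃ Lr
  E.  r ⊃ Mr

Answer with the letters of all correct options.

R is reflexive: each world relates to itself.
R is not symmetric: 0 R 2 but not 2 R 0.
R is not transitive: 0 R 2 and 2 R 1 but not 0 R 1.
R is not euclidean: 0 R 2 and 0 R 0 but not 2 R 0.
R is serial: every world has an R-successor.
(A) Lr ⊃ Mr (axiom D) characterises the serial frames. R is serial — valid.
(B) r ⊃ LMr (axiom B) characterises the symmetric frames. R is not symmetric — not valid.
(C) Lr ⊃ LLr is axiom 4, which corresponds to transitivity. R is not transitive — not valid.
(D) MLr ⊃ Lr is the dual of axiom 5; it is valid on a frame exactly when R is euclidean. R is not euclidean, so not valid.
(E) r ⊃ Mr is the dual of axiom T, which corresponds to reflexivity. R is reflexive — valid.

A, E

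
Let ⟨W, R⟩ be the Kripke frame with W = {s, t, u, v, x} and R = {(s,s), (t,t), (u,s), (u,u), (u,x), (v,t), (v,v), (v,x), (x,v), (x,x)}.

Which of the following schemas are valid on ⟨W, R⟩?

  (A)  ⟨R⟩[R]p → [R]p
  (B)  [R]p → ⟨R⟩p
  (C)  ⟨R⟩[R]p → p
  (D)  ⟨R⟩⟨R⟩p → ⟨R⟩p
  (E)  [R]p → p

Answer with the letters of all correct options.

R is reflexive: each world relates to itself.
R is not symmetric: u R s but not s R u.
R is not transitive: u R x and x R v but not u R v.
R is not euclidean: u R s and u R u but not s R u.
R is serial: every world has an R-successor.
(A) ⟨R⟩[R]p → [R]p (the dual of axiom 5) characterises the euclidean frames. R is not euclidean — not valid.
(B) axiom D: valid iff R is serial. R is serial — valid.
(C) the dual of axiom B: valid iff R is symmetric. R is not symmetric — not valid.
(D) ⟨R⟩⟨R⟩p → ⟨R⟩p (the dual of axiom 4) characterises the transitive frames. R is not transitive — not valid.
(E) axiom T: valid iff R is reflexive. R is reflexive — valid.

B, E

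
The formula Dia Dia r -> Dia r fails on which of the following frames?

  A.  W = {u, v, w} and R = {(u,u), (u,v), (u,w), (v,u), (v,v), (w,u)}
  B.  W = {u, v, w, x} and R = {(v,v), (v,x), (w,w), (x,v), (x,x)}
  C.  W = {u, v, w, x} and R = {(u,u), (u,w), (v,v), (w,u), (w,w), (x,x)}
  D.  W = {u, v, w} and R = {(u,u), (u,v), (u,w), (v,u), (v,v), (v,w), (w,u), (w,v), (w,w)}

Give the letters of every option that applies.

A

The schema Dia Dia r -> Dia r is the dual of axiom 4; it is valid on a frame iff R is transitive.
(A) R is not transitive (v R u and u R w but not v R w), so the schema fails here.
(B) R is transitive (R is closed under composition), so the schema is valid here.
(C) R is transitive (R is closed under composition), so the schema is valid here.
(D) R is transitive (R is closed under composition), so the schema is valid here.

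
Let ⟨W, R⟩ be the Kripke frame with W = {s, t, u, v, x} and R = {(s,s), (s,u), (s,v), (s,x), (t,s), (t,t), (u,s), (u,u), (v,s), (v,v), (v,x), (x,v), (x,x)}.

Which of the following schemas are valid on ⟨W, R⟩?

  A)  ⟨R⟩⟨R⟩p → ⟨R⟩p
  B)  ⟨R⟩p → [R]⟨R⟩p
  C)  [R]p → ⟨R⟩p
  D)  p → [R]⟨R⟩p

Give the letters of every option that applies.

C

R is not symmetric: s R x but not x R s.
R is not transitive: t R s and s R u but not t R u.
R is not euclidean: s R u and s R v but not u R v.
R is serial: every world has an R-successor.
(A) ⟨R⟩⟨R⟩p → ⟨R⟩p (the dual of axiom 4) characterises the transitive frames. R is not transitive — not valid.
(B) ⟨R⟩p → [R]⟨R⟩p (axiom 5) characterises the euclidean frames. R is not euclidean — not valid.
(C) [R]p → ⟨R⟩p is axiom D, which corresponds to seriality. R is serial — valid.
(D) p → [R]⟨R⟩p (axiom B) characterises the symmetric frames. R is not symmetric — not valid.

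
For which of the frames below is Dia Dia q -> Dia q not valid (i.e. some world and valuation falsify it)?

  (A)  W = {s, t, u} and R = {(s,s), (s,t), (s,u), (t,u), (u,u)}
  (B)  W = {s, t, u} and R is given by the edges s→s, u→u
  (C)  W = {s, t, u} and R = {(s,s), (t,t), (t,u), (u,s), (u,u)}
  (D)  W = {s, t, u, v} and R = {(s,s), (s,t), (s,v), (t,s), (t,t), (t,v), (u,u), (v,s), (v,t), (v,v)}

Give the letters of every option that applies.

C

The schema Dia Dia q -> Dia q is the dual of axiom 4; it is valid on a frame iff R is transitive.
(A) R is transitive (R is closed under composition), so the schema is valid here.
(B) R is transitive (R is closed under composition), so the schema is valid here.
(C) R is not transitive (t R u and u R s but not t R s), so the schema fails here.
(D) R is transitive (R is closed under composition), so the schema is valid here.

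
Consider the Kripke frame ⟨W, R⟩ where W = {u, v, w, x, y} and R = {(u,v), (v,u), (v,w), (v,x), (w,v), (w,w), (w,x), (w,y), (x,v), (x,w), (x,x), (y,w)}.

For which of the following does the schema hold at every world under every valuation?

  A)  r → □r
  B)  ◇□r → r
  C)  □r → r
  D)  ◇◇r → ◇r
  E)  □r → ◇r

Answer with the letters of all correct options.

R is not reflexive: not u R u.
R is symmetric: every R-edge is matched by its reverse.
R is not transitive: u R v and v R u but not u R u.
R is serial: every world has an R-successor.
R is not a subset of the identity: u R v with u ≠ v.
(A) r → □r is valid only on frames where every R-edge is a self-loop. Here R ⊄ identity — not valid.
(B) ◇□r → r is the dual of axiom B, which corresponds to symmetry. R is symmetric — valid.
(C) □r → r (axiom T) characterises the reflexive frames. R is not reflexive — not valid.
(D) ◇◇r → ◇r is the dual of axiom 4; it is valid on a frame exactly when R is transitive. R is not transitive, so not valid.
(E) axiom D: valid iff R is serial. R is serial — valid.

B, E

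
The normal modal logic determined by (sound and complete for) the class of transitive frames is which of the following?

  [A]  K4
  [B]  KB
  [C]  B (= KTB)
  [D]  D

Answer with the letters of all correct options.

A

(A) K4 is determined by exactly this class.
(B) KB is determined by the class of symmetric frames.
(C) B (= KTB) is determined by the class of reflexive and symmetric frames.
(D) D is determined by the class of serial frames.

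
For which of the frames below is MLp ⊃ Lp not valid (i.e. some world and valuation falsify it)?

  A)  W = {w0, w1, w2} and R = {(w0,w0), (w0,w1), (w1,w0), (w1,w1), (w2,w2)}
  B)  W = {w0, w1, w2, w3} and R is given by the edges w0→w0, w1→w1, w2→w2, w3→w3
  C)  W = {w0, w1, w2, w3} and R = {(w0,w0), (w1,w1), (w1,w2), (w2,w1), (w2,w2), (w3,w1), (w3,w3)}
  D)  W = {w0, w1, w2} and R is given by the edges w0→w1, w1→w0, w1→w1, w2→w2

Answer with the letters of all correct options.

The schema MLp ⊃ Lp is the dual of axiom 5; it is valid on a frame iff R is euclidean.
(A) R is euclidean (any two R-successors of the same world are R-related), so the schema is valid here.
(B) R is euclidean (any two R-successors of the same world are R-related), so the schema is valid here.
(C) R is not euclidean (w3 R w1 and w3 R w3 but not w1 R w3), so the schema fails here.
(D) R is not euclidean (w1 R w0 and w1 R w0 but not w0 R w0), so the schema fails here.

C, D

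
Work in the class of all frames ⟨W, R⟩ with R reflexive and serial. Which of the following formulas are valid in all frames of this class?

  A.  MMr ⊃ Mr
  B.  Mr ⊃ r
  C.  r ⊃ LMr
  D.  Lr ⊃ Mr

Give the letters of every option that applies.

(A) the dual of axiom 4: valid iff R is transitive. Such an R need not be transitive — not valid.
(B) Mr ⊃ r is valid only on frames where every R-edge is a self-loop. Such an R need not be a subset of the identity — not valid.
(C) r ⊃ LMr (axiom B) characterises the symmetric frames. Such an R need not be symmetric — not valid.
(D) axiom D: valid iff R is serial. Every such R is serial — valid.

D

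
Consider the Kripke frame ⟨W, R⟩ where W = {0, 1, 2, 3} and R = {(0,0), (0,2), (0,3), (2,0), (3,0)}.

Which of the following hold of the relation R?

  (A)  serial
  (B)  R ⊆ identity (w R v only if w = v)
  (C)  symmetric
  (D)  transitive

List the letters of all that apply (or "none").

(A) not serial: 1 has no R-successor.
(B) not ⊆ identity: 0 R 2 with 0 ≠ 2.
(C) symmetric: every R-edge is matched by its reverse.
(D) not transitive: 2 R 0 and 0 R 2 but not 2 R 2.

C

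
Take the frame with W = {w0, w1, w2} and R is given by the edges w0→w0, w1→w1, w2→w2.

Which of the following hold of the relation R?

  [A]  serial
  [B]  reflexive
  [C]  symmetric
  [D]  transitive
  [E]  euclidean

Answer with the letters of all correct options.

A, B, C, D, E

(A) serial: every world has an R-successor.
(B) reflexive: each world relates to itself.
(C) symmetric: every R-edge is matched by its reverse.
(D) transitive: R is closed under composition.
(E) euclidean: any two R-successors of the same world are R-related.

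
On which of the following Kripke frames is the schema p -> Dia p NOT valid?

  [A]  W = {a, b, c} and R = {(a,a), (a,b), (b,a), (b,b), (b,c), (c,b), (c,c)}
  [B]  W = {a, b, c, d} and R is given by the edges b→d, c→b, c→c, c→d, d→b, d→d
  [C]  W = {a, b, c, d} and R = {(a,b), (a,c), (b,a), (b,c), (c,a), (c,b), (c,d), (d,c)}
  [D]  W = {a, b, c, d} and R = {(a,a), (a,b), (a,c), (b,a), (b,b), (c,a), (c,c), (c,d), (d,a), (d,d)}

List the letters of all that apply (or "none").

The schema p -> Dia p is the dual of axiom T; it is valid on a frame iff R is reflexive.
(A) R is reflexive (each world relates to itself), so the schema is valid here.
(B) R is not reflexive (not a R a), so the schema fails here.
(C) R is not reflexive (not a R a), so the schema fails here.
(D) R is reflexive (each world relates to itself), so the schema is valid here.

B, C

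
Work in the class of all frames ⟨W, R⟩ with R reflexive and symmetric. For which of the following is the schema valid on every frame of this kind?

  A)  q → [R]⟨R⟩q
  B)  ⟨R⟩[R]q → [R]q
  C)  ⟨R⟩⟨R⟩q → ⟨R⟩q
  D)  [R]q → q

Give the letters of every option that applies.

A, D

Reflexive relations are serial.
(A) axiom B: valid iff R is symmetric. Every such R is symmetric — valid.
(B) ⟨R⟩[R]q → [R]q (the dual of axiom 5) characterises the euclidean frames. Such an R need not be euclidean — not valid.
(C) the dual of axiom 4: valid iff R is transitive. Such an R need not be transitive — not valid.
(D) [R]q → q is axiom T; it is valid on a frame exactly when R is reflexive. Every such R is reflexive, so valid.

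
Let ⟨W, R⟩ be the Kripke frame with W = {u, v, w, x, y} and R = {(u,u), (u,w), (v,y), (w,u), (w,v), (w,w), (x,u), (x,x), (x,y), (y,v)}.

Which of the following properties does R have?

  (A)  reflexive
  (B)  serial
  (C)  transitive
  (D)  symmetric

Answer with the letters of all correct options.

B

(A) not reflexive: not v R v.
(B) serial: every world has an R-successor.
(C) not transitive: u R w and w R v but not u R v.
(D) not symmetric: w R v but not v R w.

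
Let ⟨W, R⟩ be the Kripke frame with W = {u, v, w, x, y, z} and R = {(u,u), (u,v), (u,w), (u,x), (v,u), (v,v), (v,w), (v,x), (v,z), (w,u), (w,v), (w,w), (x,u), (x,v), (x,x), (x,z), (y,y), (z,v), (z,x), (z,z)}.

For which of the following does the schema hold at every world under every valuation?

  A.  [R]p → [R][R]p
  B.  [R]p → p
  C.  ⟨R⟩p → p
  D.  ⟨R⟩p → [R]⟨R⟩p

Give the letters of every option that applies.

R is reflexive: each world relates to itself.
R is not transitive: u R v and v R z but not u R z.
R is not euclidean: u R w and u R x but not w R x.
R is not a subset of the identity: u R v with u ≠ v.
(A) axiom 4: valid iff R is transitive. R is not transitive — not valid.
(B) [R]p → p is axiom T, which corresponds to reflexivity. R is reflexive — valid.
(C) ⟨R⟩p → p (the converse of T) corresponds to R being a subset of the identity. Here R ⊄ identity, so not valid.
(D) ⟨R⟩p → [R]⟨R⟩p is axiom 5, which corresponds to the euclidean property. R is not euclidean — not valid.

B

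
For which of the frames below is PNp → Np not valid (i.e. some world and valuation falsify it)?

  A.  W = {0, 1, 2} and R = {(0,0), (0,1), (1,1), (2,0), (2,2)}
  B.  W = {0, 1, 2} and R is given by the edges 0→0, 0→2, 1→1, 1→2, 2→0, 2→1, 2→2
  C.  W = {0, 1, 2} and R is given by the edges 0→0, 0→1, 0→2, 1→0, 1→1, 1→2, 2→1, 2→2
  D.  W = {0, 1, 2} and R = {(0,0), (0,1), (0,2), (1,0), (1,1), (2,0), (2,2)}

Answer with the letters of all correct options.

The schema PNp → Np is the dual of axiom 5; it is valid on a frame iff R is euclidean.
(A) R is not euclidean (0 R 1 and 0 R 0 but not 1 R 0), so the schema fails here.
(B) R is not euclidean (2 R 0 and 2 R 1 but not 0 R 1), so the schema fails here.
(C) R is not euclidean (0 R 2 and 0 R 0 but not 2 R 0), so the schema fails here.
(D) R is not euclidean (0 R 1 and 0 R 2 but not 1 R 2), so the schema fails here.

A, B, C, D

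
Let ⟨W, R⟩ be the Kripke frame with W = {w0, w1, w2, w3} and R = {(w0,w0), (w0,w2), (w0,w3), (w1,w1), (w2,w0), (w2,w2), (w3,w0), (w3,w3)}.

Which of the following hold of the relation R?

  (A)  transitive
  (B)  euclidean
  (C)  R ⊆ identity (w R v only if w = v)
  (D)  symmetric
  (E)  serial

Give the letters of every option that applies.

D, E

(A) not transitive: w2 R w0 and w0 R w3 but not w2 R w3.
(B) not euclidean: w0 R w2 and w0 R w3 but not w2 R w3.
(C) not ⊆ identity: w0 R w2 with w0 ≠ w2.
(D) symmetric: every R-edge is matched by its reverse.
(E) serial: every world has an R-successor.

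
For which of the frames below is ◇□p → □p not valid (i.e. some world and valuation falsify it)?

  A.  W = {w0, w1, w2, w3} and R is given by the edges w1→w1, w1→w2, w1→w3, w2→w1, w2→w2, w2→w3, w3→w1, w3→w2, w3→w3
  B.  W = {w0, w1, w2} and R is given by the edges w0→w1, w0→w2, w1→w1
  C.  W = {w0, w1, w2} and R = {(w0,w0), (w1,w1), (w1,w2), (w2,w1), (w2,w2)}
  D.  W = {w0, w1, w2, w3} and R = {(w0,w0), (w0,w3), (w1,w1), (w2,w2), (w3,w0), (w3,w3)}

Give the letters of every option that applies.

B

The schema ◇□p → □p is the dual of axiom 5; it is valid on a frame iff R is euclidean.
(A) R is euclidean (any two R-successors of the same world are R-related), so the schema is valid here.
(B) R is not euclidean (w0 R w1 and w0 R w2 but not w1 R w2), so the schema fails here.
(C) R is euclidean (any two R-successors of the same world are R-related), so the schema is valid here.
(D) R is euclidean (any two R-successors of the same world are R-related), so the schema is valid here.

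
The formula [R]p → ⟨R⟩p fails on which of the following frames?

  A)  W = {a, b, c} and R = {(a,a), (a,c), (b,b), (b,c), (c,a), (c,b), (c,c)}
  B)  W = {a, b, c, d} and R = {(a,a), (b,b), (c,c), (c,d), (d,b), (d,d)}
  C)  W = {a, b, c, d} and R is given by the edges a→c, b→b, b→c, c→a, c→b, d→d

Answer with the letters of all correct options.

none

The schema [R]p → ⟨R⟩p is axiom D; it is valid on a frame iff R is serial.
(A) R is serial (every world has an R-successor), so the schema is valid here.
(B) R is serial (every world has an R-successor), so the schema is valid here.
(C) R is serial (every world has an R-successor), so the schema is valid here.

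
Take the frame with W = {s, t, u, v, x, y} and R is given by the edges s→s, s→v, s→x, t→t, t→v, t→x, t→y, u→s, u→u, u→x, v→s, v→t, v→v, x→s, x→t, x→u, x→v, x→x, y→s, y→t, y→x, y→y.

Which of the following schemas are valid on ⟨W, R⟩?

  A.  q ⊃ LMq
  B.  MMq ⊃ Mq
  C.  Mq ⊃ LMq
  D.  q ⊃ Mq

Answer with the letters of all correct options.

D

R is reflexive: each world relates to itself.
R is not symmetric: u R s but not s R u.
R is not transitive: s R v and v R t but not s R t.
R is not euclidean: s R v and s R x but not v R x.
(A) axiom B: valid iff R is symmetric. R is not symmetric — not valid.
(B) MMq ⊃ Mq (the dual of axiom 4) characterises the transitive frames. R is not transitive — not valid.
(C) axiom 5: valid iff R is euclidean. R is not euclidean — not valid.
(D) q ⊃ Mq (the dual of axiom T) characterises the reflexive frames. R is reflexive — valid.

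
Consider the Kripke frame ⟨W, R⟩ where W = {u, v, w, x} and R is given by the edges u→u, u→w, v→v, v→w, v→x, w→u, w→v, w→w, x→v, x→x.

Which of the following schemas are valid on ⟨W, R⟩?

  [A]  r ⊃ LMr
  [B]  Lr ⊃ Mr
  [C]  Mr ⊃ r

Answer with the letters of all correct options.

A, B

R is symmetric: every R-edge is matched by its reverse.
R is serial: every world has an R-successor.
R is not a subset of the identity: u R w with u ≠ w.
(A) axiom B: valid iff R is symmetric. R is symmetric — valid.
(B) Lr ⊃ Mr is axiom D; it is valid on a frame exactly when R is serial. R is serial, so valid.
(C) Mr ⊃ r is valid only on frames where every R-edge is a self-loop. Here R ⊄ identity — not valid.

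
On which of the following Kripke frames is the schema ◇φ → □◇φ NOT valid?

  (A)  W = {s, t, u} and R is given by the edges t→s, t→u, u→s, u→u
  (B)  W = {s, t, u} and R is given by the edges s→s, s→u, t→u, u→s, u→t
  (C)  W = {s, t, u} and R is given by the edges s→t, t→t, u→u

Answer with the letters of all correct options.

The schema ◇φ → □◇φ is axiom 5; it is valid on a frame iff R is euclidean.
(A) R is not euclidean (t R s and t R u but not s R u), so the schema fails here.
(B) R is not euclidean (u R s and u R t but not s R t), so the schema fails here.
(C) R is euclidean (any two R-successors of the same world are R-related), so the schema is valid here.

A, B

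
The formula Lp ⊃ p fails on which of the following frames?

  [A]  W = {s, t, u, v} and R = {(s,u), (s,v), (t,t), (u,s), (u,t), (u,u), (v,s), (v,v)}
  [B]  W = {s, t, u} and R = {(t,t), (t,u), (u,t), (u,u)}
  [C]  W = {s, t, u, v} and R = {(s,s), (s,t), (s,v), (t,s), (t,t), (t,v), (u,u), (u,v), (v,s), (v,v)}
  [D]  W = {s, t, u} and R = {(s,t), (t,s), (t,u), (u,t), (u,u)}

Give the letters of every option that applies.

A, B, D

The schema Lp ⊃ p is axiom T; it is valid on a frame iff R is reflexive.
(A) R is not reflexive (not s R s), so the schema fails here.
(B) R is not reflexive (not s R s), so the schema fails here.
(C) R is reflexive (each world relates to itself), so the schema is valid here.
(D) R is not reflexive (not s R s), so the schema fails here.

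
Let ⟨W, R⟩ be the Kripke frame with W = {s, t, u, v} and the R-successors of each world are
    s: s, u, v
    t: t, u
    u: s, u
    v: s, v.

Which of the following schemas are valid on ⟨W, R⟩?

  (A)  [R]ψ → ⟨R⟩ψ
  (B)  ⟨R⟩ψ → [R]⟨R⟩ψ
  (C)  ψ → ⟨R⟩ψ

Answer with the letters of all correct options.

A, C

R is reflexive: each world relates to itself.
R is not euclidean: s R u and s R v but not u R v.
R is serial: every world has an R-successor.
(A) [R]ψ → ⟨R⟩ψ is axiom D; it is valid on a frame exactly when R is serial. R is serial, so valid.
(B) ⟨R⟩ψ → [R]⟨R⟩ψ (axiom 5) characterises the euclidean frames. R is not euclidean — not valid.
(C) ψ → ⟨R⟩ψ (the dual of axiom T) characterises the reflexive frames. R is reflexive — valid.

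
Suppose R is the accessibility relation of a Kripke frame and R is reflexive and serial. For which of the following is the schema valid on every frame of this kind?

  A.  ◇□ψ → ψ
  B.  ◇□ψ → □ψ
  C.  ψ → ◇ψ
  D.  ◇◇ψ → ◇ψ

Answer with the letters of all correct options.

(A) ◇□ψ → ψ is the dual of axiom B, which corresponds to symmetry. Such an R need not be symmetric — not valid.
(B) ◇□ψ → □ψ is the dual of axiom 5; it is valid on a frame exactly when R is euclidean. Such an R need not be euclidean, so not valid.
(C) the dual of axiom T: valid iff R is reflexive. Every such R is reflexive — valid.
(D) ◇◇ψ → ◇ψ (the dual of axiom 4) characterises the transitive frames. Such an R need not be transitive — not valid.

C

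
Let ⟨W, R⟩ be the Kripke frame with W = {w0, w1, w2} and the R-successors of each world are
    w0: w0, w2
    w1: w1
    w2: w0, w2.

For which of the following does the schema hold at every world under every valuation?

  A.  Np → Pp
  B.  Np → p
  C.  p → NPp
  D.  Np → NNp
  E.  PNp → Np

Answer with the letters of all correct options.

R is reflexive: each world relates to itself.
R is symmetric: every R-edge is matched by its reverse.
R is transitive: R is closed under composition.
R is euclidean: any two R-successors of the same world are R-related.
R is serial: every world has an R-successor.
(A) Np → Pp is axiom D; it is valid on a frame exactly when R is serial. R is serial, so valid.
(B) Np → p is axiom T, which corresponds to reflexivity. R is reflexive — valid.
(C) axiom B: valid iff R is symmetric. R is symmetric — valid.
(D) Np → NNp (axiom 4) characterises the transitive frames. R is transitive — valid.
(E) PNp → Np is the dual of axiom 5; it is valid on a frame exactly when R is euclidean. R is euclidean, so valid.

A, B, C, D, E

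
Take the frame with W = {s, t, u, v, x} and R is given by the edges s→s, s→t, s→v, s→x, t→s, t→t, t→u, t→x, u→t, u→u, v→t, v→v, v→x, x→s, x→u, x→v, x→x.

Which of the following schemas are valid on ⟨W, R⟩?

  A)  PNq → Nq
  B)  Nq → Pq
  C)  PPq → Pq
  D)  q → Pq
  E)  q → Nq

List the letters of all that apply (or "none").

R is reflexive: each world relates to itself.
R is not transitive: s R t and t R u but not s R u.
R is not euclidean: s R t and s R v but not t R v.
R is serial: every world has an R-successor.
R is not a subset of the identity: s R t with s ≠ t.
(A) PNq → Nq is the dual of axiom 5, which corresponds to the euclidean property. R is not euclidean — not valid.
(B) Nq → Pq is axiom D; it is valid on a frame exactly when R is serial. R is serial, so valid.
(C) PPq → Pq is the dual of axiom 4; it is valid on a frame exactly when R is transitive. R is not transitive, so not valid.
(D) the dual of axiom T: valid iff R is reflexive. R is reflexive — valid.
(E) q → Nq is equivalent to ◇p→p; it holds exactly when R ⊆ identity. Here R ⊄ identity — not valid.

B, D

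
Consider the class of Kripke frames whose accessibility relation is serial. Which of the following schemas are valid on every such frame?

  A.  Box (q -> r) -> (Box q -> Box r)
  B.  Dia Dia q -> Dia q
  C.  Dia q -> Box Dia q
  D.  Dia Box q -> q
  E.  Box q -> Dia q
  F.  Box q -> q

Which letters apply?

(A) Box (q -> r) -> (Box q -> Box r) is axiom K, valid on every Kripke frame — valid.
(B) Dia Dia q -> Dia q is the dual of axiom 4, which corresponds to transitivity. Such an R need not be transitive — not valid.
(C) Dia q -> Box Dia q (axiom 5) characterises the euclidean frames. Such an R need not be euclidean — not valid.
(D) Dia Box q -> q is the dual of axiom B, which corresponds to symmetry. Such an R need not be symmetric — not valid.
(E) Box q -> Dia q is axiom D; it is valid on a frame exactly when R is serial. Every such R is serial, so valid.
(F) Box q -> q (axiom T) characterises the reflexive frames. Such an R need not be reflexive — not valid.

A, E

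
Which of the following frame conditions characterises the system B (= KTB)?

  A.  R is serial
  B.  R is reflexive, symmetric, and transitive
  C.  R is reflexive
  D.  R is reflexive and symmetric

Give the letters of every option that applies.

(A) this class determines D, not B (= KTB).
(B) this class determines S5, not B (= KTB).
(C) this class determines T (= KT), not B (= KTB).
(D) B (= KTB) is sound and complete for exactly this class.

D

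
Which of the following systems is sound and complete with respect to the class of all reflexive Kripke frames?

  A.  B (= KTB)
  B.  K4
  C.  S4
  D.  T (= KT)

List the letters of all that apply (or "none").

D

(A) B (= KTB) is determined by the class of reflexive and symmetric frames.
(B) K4 is determined by the class of transitive frames.
(C) S4 is determined by the class of reflexive and transitive frames.
(D) T (= KT) is determined by exactly this class.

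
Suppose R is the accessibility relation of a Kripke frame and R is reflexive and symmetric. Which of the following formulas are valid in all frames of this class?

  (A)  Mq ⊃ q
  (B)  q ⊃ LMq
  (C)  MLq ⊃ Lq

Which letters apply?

B

Reflexive relations are serial.
(A) Mq ⊃ q is valid only on frames where every R-edge is a self-loop. Such an R need not be a subset of the identity — not valid.
(B) axiom B: valid iff R is symmetric. Every such R is symmetric — valid.
(C) MLq ⊃ Lq is the dual of axiom 5, which corresponds to the euclidean property. Such an R need not be euclidean — not valid.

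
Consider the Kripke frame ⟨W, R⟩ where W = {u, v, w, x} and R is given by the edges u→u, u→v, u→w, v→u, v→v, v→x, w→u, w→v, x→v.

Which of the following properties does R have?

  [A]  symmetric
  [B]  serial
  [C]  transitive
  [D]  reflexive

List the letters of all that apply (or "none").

B

(A) not symmetric: w R v but not v R w.
(B) serial: every world has an R-successor.
(C) not transitive: u R v and v R x but not u R x.
(D) not reflexive: not w R w.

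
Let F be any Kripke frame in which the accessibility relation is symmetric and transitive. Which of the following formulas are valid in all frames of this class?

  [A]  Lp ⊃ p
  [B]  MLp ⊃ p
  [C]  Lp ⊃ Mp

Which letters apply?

A symmetric transitive relation is euclidean (uRv and uRw give vRu by symmetry, then vRw by transitivity).
(A) axiom T: valid iff R is reflexive. Such an R need not be reflexive — not valid.
(B) the dual of axiom B: valid iff R is symmetric. Every such R is symmetric — valid.
(C) axiom D: valid iff R is serial. Such an R need not be serial — not valid.

B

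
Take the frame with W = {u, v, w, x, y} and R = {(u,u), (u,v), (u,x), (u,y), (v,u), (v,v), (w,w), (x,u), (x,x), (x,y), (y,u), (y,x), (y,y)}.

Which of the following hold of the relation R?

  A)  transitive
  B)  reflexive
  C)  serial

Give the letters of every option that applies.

B, C

(A) not transitive: v R u and u R x but not v R x.
(B) reflexive: each world relates to itself.
(C) serial: every world has an R-successor.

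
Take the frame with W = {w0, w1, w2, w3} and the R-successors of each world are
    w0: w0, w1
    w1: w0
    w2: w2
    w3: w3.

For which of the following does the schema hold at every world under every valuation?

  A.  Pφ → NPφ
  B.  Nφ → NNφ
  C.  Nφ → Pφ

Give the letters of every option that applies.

C

R is not transitive: w1 R w0 and w0 R w1 but not w1 R w1.
R is not euclidean: w0 R w1 and w0 R w1 but not w1 R w1.
R is serial: every world has an R-successor.
(A) Pφ → NPφ (axiom 5) characterises the euclidean frames. R is not euclidean — not valid.
(B) Nφ → NNφ (axiom 4) characterises the transitive frames. R is not transitive — not valid.
(C) Nφ → Pφ (axiom D) characterises the serial frames. R is serial — valid.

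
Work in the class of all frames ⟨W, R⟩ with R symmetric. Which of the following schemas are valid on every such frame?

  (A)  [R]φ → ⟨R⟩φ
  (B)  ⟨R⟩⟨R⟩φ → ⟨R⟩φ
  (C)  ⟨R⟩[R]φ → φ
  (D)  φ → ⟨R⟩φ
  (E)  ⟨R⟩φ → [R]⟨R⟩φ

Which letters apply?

C

(A) [R]φ → ⟨R⟩φ (axiom D) characterises the serial frames. Such an R need not be serial — not valid.
(B) ⟨R⟩⟨R⟩φ → ⟨R⟩φ is the dual of axiom 4, which corresponds to transitivity. Such an R need not be transitive — not valid.
(C) the dual of axiom B: valid iff R is symmetric. Every such R is symmetric — valid.
(D) the dual of axiom T: valid iff R is reflexive. Such an R need not be reflexive — not valid.
(E) ⟨R⟩φ → [R]⟨R⟩φ is axiom 5; it is valid on a frame exactly when R is euclidean. Such an R need not be euclidean, so not valid.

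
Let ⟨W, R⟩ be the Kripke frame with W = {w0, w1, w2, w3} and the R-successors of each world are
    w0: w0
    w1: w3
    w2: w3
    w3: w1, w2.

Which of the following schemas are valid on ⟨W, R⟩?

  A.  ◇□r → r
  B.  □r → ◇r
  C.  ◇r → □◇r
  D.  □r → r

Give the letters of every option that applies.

A, B

R is not reflexive: not w1 R w1.
R is symmetric: every R-edge is matched by its reverse.
R is not euclidean: w3 R w1 and w3 R w2 but not w1 R w2.
R is serial: every world has an R-successor.
(A) ◇□r → r (the dual of axiom B) characterises the symmetric frames. R is symmetric — valid.
(B) □r → ◇r is axiom D, which corresponds to seriality. R is serial — valid.
(C) ◇r → □◇r (axiom 5) characterises the euclidean frames. R is not euclidean — not valid.
(D) □r → r is axiom T; it is valid on a frame exactly when R is reflexive. R is not reflexive, so not valid.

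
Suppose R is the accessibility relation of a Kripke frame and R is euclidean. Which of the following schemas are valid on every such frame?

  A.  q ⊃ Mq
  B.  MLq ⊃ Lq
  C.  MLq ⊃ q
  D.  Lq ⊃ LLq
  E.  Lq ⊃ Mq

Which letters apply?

B

(A) q ⊃ Mq (the dual of axiom T) characterises the reflexive frames. Such an R need not be reflexive — not valid.
(B) the dual of axiom 5: valid iff R is euclidean. Every such R is euclidean — valid.
(C) MLq ⊃ q is the dual of axiom B, which corresponds to symmetry. Such an R need not be symmetric — not valid.
(D) axiom 4: valid iff R is transitive. Such an R need not be transitive — not valid.
(E) Lq ⊃ Mq (axiom D) characterises the serial frames. Such an R need not be serial — not valid.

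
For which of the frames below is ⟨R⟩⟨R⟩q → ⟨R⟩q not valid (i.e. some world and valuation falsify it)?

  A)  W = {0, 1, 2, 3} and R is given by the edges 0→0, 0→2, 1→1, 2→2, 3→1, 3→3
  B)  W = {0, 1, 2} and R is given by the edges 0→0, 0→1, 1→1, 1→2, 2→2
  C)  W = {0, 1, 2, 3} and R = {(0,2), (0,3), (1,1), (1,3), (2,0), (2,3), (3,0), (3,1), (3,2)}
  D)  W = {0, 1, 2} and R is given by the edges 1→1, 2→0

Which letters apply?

B, C

The schema ⟨R⟩⟨R⟩q → ⟨R⟩q is the dual of axiom 4; it is valid on a frame iff R is transitive.
(A) R is transitive (R is closed under composition), so the schema is valid here.
(B) R is not transitive (0 R 1 and 1 R 2 but not 0 R 2), so the schema fails here.
(C) R is not transitive (0 R 2 and 2 R 0 but not 0 R 0), so the schema fails here.
(D) R is transitive (R is closed under composition), so the schema is valid here.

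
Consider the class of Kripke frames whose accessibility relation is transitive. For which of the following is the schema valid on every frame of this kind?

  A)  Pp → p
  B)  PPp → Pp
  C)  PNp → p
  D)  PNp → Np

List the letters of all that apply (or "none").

(A) Pp → p is valid only on frames where every R-edge is a self-loop. Such an R need not be a subset of the identity — not valid.
(B) PPp → Pp is the dual of axiom 4; it is valid on a frame exactly when R is transitive. Every such R is transitive, so valid.
(C) PNp → p (the dual of axiom B) characterises the symmetric frames. Such an R need not be symmetric — not valid.
(D) PNp → Np is the dual of axiom 5, which corresponds to the euclidean property. Such an R need not be euclidean — not valid.

B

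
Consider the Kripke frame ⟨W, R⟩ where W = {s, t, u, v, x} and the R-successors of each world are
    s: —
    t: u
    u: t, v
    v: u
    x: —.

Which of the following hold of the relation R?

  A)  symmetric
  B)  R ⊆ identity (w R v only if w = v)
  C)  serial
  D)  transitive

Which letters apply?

A

(A) symmetric: every R-edge is matched by its reverse.
(B) not ⊆ identity: t R u with t ≠ u.
(C) not serial: s has no R-successor.
(D) not transitive: t R u and u R t but not t R t.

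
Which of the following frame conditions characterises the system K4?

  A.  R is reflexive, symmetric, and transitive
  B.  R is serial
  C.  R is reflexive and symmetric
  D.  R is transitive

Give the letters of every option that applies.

D

(A) this class determines S5, not K4.
(B) this class determines D, not K4.
(C) this class determines B (= KTB), not K4.
(D) K4 is sound and complete for exactly this class.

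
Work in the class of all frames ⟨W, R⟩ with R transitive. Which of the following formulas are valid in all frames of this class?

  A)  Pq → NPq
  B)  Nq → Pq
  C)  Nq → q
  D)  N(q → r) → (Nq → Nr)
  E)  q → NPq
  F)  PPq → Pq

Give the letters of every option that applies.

(A) Pq → NPq is axiom 5, which corresponds to the euclidean property. Such an R need not be euclidean — not valid.
(B) Nq → Pq is axiom D, which corresponds to seriality. Such an R need not be serial — not valid.
(C) Nq → q is axiom T, which corresponds to reflexivity. Such an R need not be reflexive — not valid.
(D) N(q → r) → (Nq → Nr) is axiom K, valid on every Kripke frame — valid.
(E) q → NPq is axiom B, which corresponds to symmetry. Such an R need not be symmetric — not valid.
(F) PPq → Pq is the dual of axiom 4; it is valid on a frame exactly when R is transitive. Every such R is transitive, so valid.

D, F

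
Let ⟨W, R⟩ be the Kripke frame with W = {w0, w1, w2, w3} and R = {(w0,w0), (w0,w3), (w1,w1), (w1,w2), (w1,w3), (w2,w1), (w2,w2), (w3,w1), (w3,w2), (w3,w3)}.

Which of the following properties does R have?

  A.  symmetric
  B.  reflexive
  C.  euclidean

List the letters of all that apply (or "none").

B

(A) not symmetric: w0 R w3 but not w3 R w0.
(B) reflexive: each world relates to itself.
(C) not euclidean: w0 R w3 and w0 R w0 but not w3 R w0.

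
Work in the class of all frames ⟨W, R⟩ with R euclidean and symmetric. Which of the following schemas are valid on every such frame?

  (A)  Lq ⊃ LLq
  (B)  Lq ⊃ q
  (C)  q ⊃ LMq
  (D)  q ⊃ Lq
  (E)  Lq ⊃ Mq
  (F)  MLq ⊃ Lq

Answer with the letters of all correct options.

A symmetric euclidean relation is transitive (uRv and vRw give vRu by symmetry, then uRw by the euclidean condition, applied at v).
(A) Lq ⊃ LLq is axiom 4; it is valid on a frame exactly when R is transitive. Every such R is transitive, so valid.
(B) Lq ⊃ q is axiom T, which corresponds to reflexivity. Such an R need not be reflexive — not valid.
(C) axiom B: valid iff R is symmetric. Every such R is symmetric — valid.
(D) q ⊃ Lq (equivalent to ◇p→p) corresponds to R being a subset of the identity. Such an R need not be a subset of the identity, so not valid.
(E) Lq ⊃ Mq is axiom D; it is valid on a frame exactly when R is serial. Such an R need not be serial, so not valid.
(F) MLq ⊃ Lq (the dual of axiom 5) characterises the euclidean frames. Every such R is euclidean — valid.

A, C, F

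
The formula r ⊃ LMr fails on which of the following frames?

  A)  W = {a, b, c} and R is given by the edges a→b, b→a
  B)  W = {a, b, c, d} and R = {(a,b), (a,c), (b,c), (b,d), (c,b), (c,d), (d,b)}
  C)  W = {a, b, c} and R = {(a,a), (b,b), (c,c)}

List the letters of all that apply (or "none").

B

The schema r ⊃ LMr is axiom B; it is valid on a frame iff R is symmetric.
(A) R is symmetric (every R-edge is matched by its reverse), so the schema is valid here.
(B) R is not symmetric (a R b but not b R a), so the schema fails here.
(C) R is symmetric (every R-edge is matched by its reverse), so the schema is valid here.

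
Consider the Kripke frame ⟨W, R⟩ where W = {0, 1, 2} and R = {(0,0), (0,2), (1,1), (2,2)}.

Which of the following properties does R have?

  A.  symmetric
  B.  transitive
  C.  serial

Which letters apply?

(A) not symmetric: 0 R 2 but not 2 R 0.
(B) transitive: R is closed under composition.
(C) serial: every world has an R-successor.

B, C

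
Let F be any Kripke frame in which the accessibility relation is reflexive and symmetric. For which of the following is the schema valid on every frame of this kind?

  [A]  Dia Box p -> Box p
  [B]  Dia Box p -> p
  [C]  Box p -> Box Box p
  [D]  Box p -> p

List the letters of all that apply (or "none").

Reflexive relations are serial.
(A) the dual of axiom 5: valid iff R is euclidean. Such an R need not be euclidean — not valid.
(B) Dia Box p -> p is the dual of axiom B; it is valid on a frame exactly when R is symmetric. Every such R is symmetric, so valid.
(C) axiom 4: valid iff R is transitive. Such an R need not be transitive — not valid.
(D) Box p -> p is axiom T; it is valid on a frame exactly when R is reflexive. Every such R is reflexive, so valid.

B, D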